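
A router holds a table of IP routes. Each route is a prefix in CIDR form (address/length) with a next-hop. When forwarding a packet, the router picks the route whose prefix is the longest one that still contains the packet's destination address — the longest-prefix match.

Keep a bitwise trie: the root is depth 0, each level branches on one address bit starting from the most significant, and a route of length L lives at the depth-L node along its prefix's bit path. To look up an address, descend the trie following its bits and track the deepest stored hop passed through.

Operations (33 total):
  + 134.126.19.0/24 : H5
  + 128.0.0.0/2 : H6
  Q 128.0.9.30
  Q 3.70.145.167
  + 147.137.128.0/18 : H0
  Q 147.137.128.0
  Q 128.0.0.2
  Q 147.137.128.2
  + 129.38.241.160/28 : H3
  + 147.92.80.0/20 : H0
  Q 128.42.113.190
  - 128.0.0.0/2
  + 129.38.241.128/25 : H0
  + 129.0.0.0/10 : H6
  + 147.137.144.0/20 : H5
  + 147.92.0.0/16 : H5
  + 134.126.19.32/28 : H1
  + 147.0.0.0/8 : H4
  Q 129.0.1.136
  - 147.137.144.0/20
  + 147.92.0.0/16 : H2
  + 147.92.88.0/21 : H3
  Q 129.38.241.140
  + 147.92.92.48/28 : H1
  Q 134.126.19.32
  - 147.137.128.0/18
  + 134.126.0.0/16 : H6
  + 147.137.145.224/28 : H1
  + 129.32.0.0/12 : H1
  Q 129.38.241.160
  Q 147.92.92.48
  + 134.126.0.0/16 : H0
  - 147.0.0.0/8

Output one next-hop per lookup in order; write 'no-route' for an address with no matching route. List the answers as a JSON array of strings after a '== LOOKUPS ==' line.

Trace:
  add 134.126.19.0/24 -> H5 at depth 24
  add 128.0.0.0/2 -> H6 at depth 2
  lookup 128.0.9.30: bits 10000 walk d0:-→d1:-→d2:H6→d3:-→d4:-→d5:- -> H6
  lookup 3.70.145.167: bits ε walk d0:- -> no-route
  add 147.137.128.0/18 -> H0 at depth 18
  lookup 147.137.128.0: bits 100100111000100110 walk d0:-→d1:-→d2:H6→d3:-→d4:-→d5:-→d6:-→d7:-→d8:-→d9:-→d10:-→d11:-→d12:-→d13:-→d14:-→d15:-→d16:-→d17:-→d18:H0 -> H0
  lookup 128.0.0.2: bits 10000 walk d0:-→d1:-→d2:H6→d3:-→d4:-→d5:- -> H6
  lookup 147.137.128.2: bits 100100111000100110 walk d0:-→d1:-→d2:H6→d3:-→d4:-→d5:-→d6:-→d7:-→d8:-→d9:-→d10:-→d11:-→d12:-→d13:-→d14:-→d15:-→d16:-→d17:-→d18:H0 -> H0
  add 129.38.241.160/28 -> H3 at depth 28
  add 147.92.80.0/20 -> H0 at depth 20
  lookup 128.42.113.190: bits 1000000 walk d0:-→d1:-→d2:H6→d3:-→d4:-→d5:-→d6:-→d7:- -> H6
  - 128.0.0.0/2 clear@2
  add 129.38.241.128/25 -> H0 at depth 25
  add 129.0.0.0/10 -> H6 at depth 10
  add 147.137.144.0/20 -> H5 at depth 20
  add 147.92.0.0/16 -> H5 at depth 16
  add 134.126.19.32/28 -> H1 at depth 28
  add 147.0.0.0/8 -> H4 at depth 8
  lookup 129.0.1.136: bits 1000000100 walk d0:-→d1:-→d2:-→d3:-→d4:-→d5:-→d6:-→d7:-→d8:-→d9:-→d10:H6 -> H6
  - 147.137.144.0/20 clear@20
  add 147.92.0.0/16 -> H2 at depth 16
  add 147.92.88.0/21 -> H3 at depth 21
  lookup 129.38.241.140: bits 10000001001001101111000110 walk d0:-→d1:-→d2:-→d3:-→d4:-→d5:-→d6:-→d7:-→d8:-→d9:-→d10:H6→d11:-→d12:-→d13:-→d14:-→d15:-→d16:-→d17:-→d18:-→d19:-→d20:-→d21:-→d22:-→d23:-→d24:-→d25:H0→d26:- -> H0
  add 147.92.92.48/28 -> H1 at depth 28
  lookup 134.126.19.32: bits 1000011001111110000100110010 walk d0:-→d1:-→d2:-→d3:-→d4:-→d5:-→d6:-→d7:-→d8:-→d9:-→d10:-→d11:-→d12:-→d13:-→d14:-→d15:-→d16:-→d17:-→d18:-→d19:-→d20:-→d21:-→d22:-→d23:-→d24:H5→d25:-→d26:-→d27:-→d28:H1 -> H1
  - 147.137.128.0/18 clear@18
  add 134.126.0.0/16 -> H6 at depth 16
  add 147.137.145.224/28 -> H1 at depth 28
  add 129.32.0.0/12 -> H1 at depth 12
  lookup 129.38.241.160: bits 1000000100100110111100011010 walk d0:-→d1:-→d2:-→d3:-→d4:-→d5:-→d6:-→d7:-→d8:-→d9:-→d10:H6→d11:-→d12:H1→d13:-→d14:-→d15:-→d16:-→d17:-→d18:-→d19:-→d20:-→d21:-→d22:-→d23:-→d24:-→d25:H0→d26:-→d27:-→d28:H3 -> H3
  lookup 147.92.92.48: bits 1001001101011100010111000011 walk d0:-→d1:-→d2:-→d3:-→d4:-→d5:-→d6:-→d7:-→d8:H4→d9:-→d10:-→d11:-→d12:-→d13:-→d14:-→d15:-→d16:H2→d17:-→d18:-→d19:-→d20:H0→d21:H3→d22:-→d23:-→d24:-→d25:-→d26:-→d27:-→d28:H1 -> H1
  add 134.126.0.0/16 -> H0 at depth 16
  - 147.0.0.0/8 clear@8

== LOOKUPS ==
["H6","no-route","H0","H6","H0","H6","H6","H0","H1","H3","H1"]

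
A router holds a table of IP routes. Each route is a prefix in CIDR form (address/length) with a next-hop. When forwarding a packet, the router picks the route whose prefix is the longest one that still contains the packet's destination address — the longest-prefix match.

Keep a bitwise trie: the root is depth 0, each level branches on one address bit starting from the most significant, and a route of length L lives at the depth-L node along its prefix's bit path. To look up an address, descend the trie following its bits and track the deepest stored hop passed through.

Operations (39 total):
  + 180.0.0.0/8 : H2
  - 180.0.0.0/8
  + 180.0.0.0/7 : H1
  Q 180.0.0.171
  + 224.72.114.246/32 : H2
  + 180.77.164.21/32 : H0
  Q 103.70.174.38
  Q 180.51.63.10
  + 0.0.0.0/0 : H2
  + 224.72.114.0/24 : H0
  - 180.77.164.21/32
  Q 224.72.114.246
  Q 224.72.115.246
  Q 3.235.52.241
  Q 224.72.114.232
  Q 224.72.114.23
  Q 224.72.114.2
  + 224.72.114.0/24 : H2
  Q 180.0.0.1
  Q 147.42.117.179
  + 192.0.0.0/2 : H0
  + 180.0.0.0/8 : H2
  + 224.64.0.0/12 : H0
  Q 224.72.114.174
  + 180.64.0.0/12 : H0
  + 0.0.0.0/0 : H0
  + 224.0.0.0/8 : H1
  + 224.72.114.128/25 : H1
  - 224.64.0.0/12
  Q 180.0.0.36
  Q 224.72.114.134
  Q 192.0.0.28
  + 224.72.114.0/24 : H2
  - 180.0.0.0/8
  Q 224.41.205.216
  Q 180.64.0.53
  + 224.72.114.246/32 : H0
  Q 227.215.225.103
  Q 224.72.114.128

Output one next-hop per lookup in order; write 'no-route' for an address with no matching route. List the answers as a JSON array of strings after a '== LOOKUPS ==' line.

Apply in order:
  add 180.0.0.0/8 -> H2 at depth 8
  - 180.0.0.0/8 clear@8
  add 180.0.0.0/7 -> H1 at depth 7
  lookup 180.0.0.171: bits 10110100 walk d0:-→d1:-→d2:-→d3:-→d4:-→d5:-→d6:-→d7:H1→d8:- -> H1
  add 224.72.114.246/32 -> H2 at depth 32
  add 180.77.164.21/32 -> H0 at depth 32
  lookup 103.70.174.38: bits ε walk d0:- -> no-route
  lookup 180.51.63.10: bits 101101000 walk d0:-→d1:-→d2:-→d3:-→d4:-→d5:-→d6:-→d7:H1→d8:-→d9:- -> H1
  add 0.0.0.0/0 -> H2 at depth 0
  add 224.72.114.0/24 -> H0 at depth 24
  - 180.77.164.21/32 clear@32
  lookup 224.72.114.246: bits 11100000010010000111001011110110 walk d0:H2→d1:-→d2:-→d3:-→d4:-→d5:-→d6:-→d7:-→d8:-→d9:-→d10:-→d11:-→d12:-→d13:-→d14:-→d15:-→d16:-→d17:-→d18:-→d19:-→d20:-→d21:-→d22:-→d23:-→d24:H0→d25:-→d26:-→d27:-→d28:-→d29:-→d30:-→d31:-→d32:H2 -> H2
  lookup 224.72.115.246: bits 11100000010010000111001 walk d0:H2→d1:-→d2:-→d3:-→d4:-→d5:-→d6:-→d7:-→d8:-→d9:-→d10:-→d11:-→d12:-→d13:-→d14:-→d15:-→d16:-→d17:-→d18:-→d19:-→d20:-→d21:-→d22:-→d23:- -> H2
  lookup 3.235.52.241: bits ε walk d0:H2 -> H2
  lookup 224.72.114.232: bits 111000000100100001110010111 walk d0:H2→d1:-→d2:-→d3:-→d4:-→d5:-→d6:-→d7:-→d8:-→d9:-→d10:-→d11:-→d12:-→d13:-→d14:-→d15:-→d16:-→d17:-→d18:-→d19:-→d20:-→d21:-→d22:-→d23:-→d24:H0→d25:-→d26:-→d27:- -> H0
  lookup 224.72.114.23: bits 111000000100100001110010 walk d0:H2→d1:-→d2:-→d3:-→d4:-→d5:-→d6:-→d7:-→d8:-→d9:-→d10:-→d11:-→d12:-→d13:-→d14:-→d15:-→d16:-→d17:-→d18:-→d19:-→d20:-→d21:-→d22:-→d23:-→d24:H0 -> H0
  lookup 224.72.114.2: bits 111000000100100001110010 walk d0:H2→d1:-→d2:-→d3:-→d4:-→d5:-→d6:-→d7:-→d8:-→d9:-→d10:-→d11:-→d12:-→d13:-→d14:-→d15:-→d16:-→d17:-→d18:-→d19:-→d20:-→d21:-→d22:-→d23:-→d24:H0 -> H0
  add 224.72.114.0/24 -> H2 at depth 24
  lookup 180.0.0.1: bits 101101000 walk d0:H2→d1:-→d2:-→d3:-→d4:-→d5:-→d6:-→d7:H1→d8:-→d9:- -> H1
  lookup 147.42.117.179: bits 10 walk d0:H2→d1:-→d2:- -> H2
  add 192.0.0.0/2 -> H0 at depth 2
  add 180.0.0.0/8 -> H2 at depth 8
  add 224.64.0.0/12 -> H0 at depth 12
  lookup 224.72.114.174: bits 1110000001001000011100101 walk d0:H2→d1:-→d2:H0→d3:-→d4:-→d5:-→d6:-→d7:-→d8:-→d9:-→d10:-→d11:-→d12:H0→d13:-→d14:-→d15:-→d16:-→d17:-→d18:-→d19:-→d20:-→d21:-→d22:-→d23:-→d24:H2→d25:- -> H2
  add 180.64.0.0/12 -> H0 at depth 12
  add 0.0.0.0/0 -> H0 at depth 0
  add 224.0.0.0/8 -> H1 at depth 8
  add 224.72.114.128/25 -> H1 at depth 25
  - 224.64.0.0/12 clear@12
  lookup 180.0.0.36: bits 101101000 walk d0:H0→d1:-→d2:-→d3:-→d4:-→d5:-→d6:-→d7:H1→d8:H2→d9:- -> H2
  lookup 224.72.114.134: bits 1110000001001000011100101 walk d0:H0→d1:-→d2:H0→d3:-→d4:-→d5:-→d6:-→d7:-→d8:H1→d9:-→d10:-→d11:-→d12:-→d13:-→d14:-→d15:-→d16:-→d17:-→d18:-→d19:-→d20:-→d21:-→d22:-→d23:-→d24:H2→d25:H1 -> H1
  lookup 192.0.0.28: bits 11 walk d0:H0→d1:-→d2:H0 -> H0
  add 224.72.114.0/24 -> H2 at depth 24
  - 180.0.0.0/8 clear@8
  lookup 224.41.205.216: bits 111000000 walk d0:H0→d1:-→d2:H0→d3:-→d4:-→d5:-→d6:-→d7:-→d8:H1→d9:- -> H1
  lookup 180.64.0.53: bits 101101000100 walk d0:H0→d1:-→d2:-→d3:-→d4:-→d5:-→d6:-→d7:H1→d8:-→d9:-→d10:-→d11:-→d12:H0 -> H0
  add 224.72.114.246/32 -> H0 at depth 32
  lookup 227.215.225.103: bits 111000 walk d0:H0→d1:-→d2:H0→d3:-→d4:-→d5:-→d6:- -> H0
  lookup 224.72.114.128: bits 1110000001001000011100101 walk d0:H0→d1:-→d2:H0→d3:-→d4:-→d5:-→d6:-→d7:-→d8:H1→d9:-→d10:-→d11:-→d12:-→d13:-→d14:-→d15:-→d16:-→d17:-→d18:-→d19:-→d20:-→d21:-→d22:-→d23:-→d24:H2→d25:H1 -> H1

== LOOKUPS ==
["H1","no-route","H1","H2","H2","H2","H0","H0","H0","H1","H2","H2","H2","H1","H0","H1","H0","H0","H1"]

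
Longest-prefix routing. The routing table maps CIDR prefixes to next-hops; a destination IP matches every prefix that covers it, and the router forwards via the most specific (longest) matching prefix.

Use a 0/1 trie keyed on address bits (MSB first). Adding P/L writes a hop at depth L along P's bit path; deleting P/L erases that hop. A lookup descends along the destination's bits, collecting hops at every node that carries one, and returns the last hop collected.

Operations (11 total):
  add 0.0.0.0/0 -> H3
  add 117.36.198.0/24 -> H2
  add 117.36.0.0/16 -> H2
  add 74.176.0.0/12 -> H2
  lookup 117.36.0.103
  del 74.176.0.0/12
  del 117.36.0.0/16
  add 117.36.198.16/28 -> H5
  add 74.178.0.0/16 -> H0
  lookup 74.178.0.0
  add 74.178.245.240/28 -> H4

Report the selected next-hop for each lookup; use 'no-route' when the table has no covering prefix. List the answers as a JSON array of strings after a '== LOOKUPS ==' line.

Trace:
  + 0.0.0.0/0 (H3) depth=0
  + 117.36.198.0/24 (H2) depth=24
  + 117.36.0.0/16 (H2) depth=16
  + 74.176.0.0/12 (H2) depth=12
  Q 117.36.0.103: descend 0111010100100100 ; hops seen [H3,H2] ; pick H2
  del 74.176.0.0/12 (clear depth 12)
  del 117.36.0.0/16 (clear depth 16)
  + 117.36.198.16/28 (H5) depth=28
  + 74.178.0.0/16 (H0) depth=16
  Q 74.178.0.0: descend 0100101010110010 ; hops seen [H3,H0] ; pick H0
  + 74.178.245.240/28 (H4) depth=28

== LOOKUPS ==
["H2","H0"]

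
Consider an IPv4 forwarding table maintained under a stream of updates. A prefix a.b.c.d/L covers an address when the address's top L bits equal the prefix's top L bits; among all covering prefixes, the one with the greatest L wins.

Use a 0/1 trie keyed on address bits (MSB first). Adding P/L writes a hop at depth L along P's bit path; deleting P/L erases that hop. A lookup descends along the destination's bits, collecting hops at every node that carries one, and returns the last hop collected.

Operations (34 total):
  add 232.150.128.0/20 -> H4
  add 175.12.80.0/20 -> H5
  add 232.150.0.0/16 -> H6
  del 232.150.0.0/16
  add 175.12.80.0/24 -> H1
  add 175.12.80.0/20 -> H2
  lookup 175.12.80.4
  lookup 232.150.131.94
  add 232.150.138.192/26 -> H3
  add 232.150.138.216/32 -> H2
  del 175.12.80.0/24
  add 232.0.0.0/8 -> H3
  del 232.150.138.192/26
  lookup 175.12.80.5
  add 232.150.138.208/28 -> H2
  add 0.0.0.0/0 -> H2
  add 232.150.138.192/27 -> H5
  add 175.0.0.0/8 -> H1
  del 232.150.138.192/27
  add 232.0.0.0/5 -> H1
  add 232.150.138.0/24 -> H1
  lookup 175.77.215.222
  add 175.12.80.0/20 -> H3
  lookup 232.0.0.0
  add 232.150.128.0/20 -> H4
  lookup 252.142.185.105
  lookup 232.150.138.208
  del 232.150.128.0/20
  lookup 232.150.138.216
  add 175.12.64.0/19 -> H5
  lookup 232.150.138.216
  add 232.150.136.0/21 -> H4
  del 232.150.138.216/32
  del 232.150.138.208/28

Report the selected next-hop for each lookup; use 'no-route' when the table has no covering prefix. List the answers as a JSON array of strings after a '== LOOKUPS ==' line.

Trace:
  add 232.150.128.0/20 -> H4 at depth 20
  add 175.12.80.0/20 -> H5 at depth 20
  add 232.150.0.0/16 -> H6 at depth 16
  del 232.150.0.0/16 (clear depth 16)
  add 175.12.80.0/24 -> H1 at depth 24
  add 175.12.80.0/20 -> H2 at depth 20
  ? 175.12.80.4  path d0:-→d1:-→d2:-→d3:-→d4:-→d5:-→d6:-→d7:-→d8:-→d9:-→d10:-→d11:-→d12:-→d13:-→d14:-→d15:-→d16:-→d17:-→d18:-→d19:-→d20:H2→d21:-→d22:-→d23:-→d24:H1  best=H1
  ? 232.150.131.94  path d0:-→d1:-→d2:-→d3:-→d4:-→d5:-→d6:-→d7:-→d8:-→d9:-→d10:-→d11:-→d12:-→d13:-→d14:-→d15:-→d16:-→d17:-→d18:-→d19:-→d20:H4  best=H4
  add 232.150.138.192/26 -> H3 at depth 26
  add 232.150.138.216/32 -> H2 at depth 32
  del 175.12.80.0/24 (clear depth 24)
  add 232.0.0.0/8 -> H3 at depth 8
  del 232.150.138.192/26 (clear depth 26)
  ? 175.12.80.5  path d0:-→d1:-→d2:-→d3:-→d4:-→d5:-→d6:-→d7:-→d8:-→d9:-→d10:-→d11:-→d12:-→d13:-→d14:-→d15:-→d16:-→d17:-→d18:-→d19:-→d20:H2→d21:-→d22:-→d23:-→d24:-  best=H2
  add 232.150.138.208/28 -> H2 at depth 28
  add 0.0.0.0/0 -> H2 at depth 0
  add 232.150.138.192/27 -> H5 at depth 27
  add 175.0.0.0/8 -> H1 at depth 8
  del 232.150.138.192/27 (clear depth 27)
  add 232.0.0.0/5 -> H1 at depth 5
  add 232.150.138.0/24 -> H1 at depth 24
  ? 175.77.215.222  path d0:H2→d1:-→d2:-→d3:-→d4:-→d5:-→d6:-→d7:-→d8:H1→d9:-  best=H1
  add 175.12.80.0/20 -> H3 at depth 20
  ? 232.0.0.0  path d0:H2→d1:-→d2:-→d3:-→d4:-→d5:H1→d6:-→d7:-→d8:H3  best=H3
  add 232.150.128.0/20 -> H4 at depth 20
  ? 252.142.185.105  path d0:H2→d1:-→d2:-→d3:-  best=H2
  ? 232.150.138.208  path d0:H2→d1:-→d2:-→d3:-→d4:-→d5:H1→d6:-→d7:-→d8:H3→d9:-→d10:-→d11:-→d12:-→d13:-→d14:-→d15:-→d16:-→d17:-→d18:-→d19:-→d20:H4→d21:-→d22:-→d23:-→d24:H1→d25:-→d26:-→d27:-→d28:H2  best=H2
  del 232.150.128.0/20 (clear depth 20)
  ? 232.150.138.216  path d0:H2→d1:-→d2:-→d3:-→d4:-→d5:H1→d6:-→d7:-→d8:H3→d9:-→d10:-→d11:-→d12:-→d13:-→d14:-→d15:-→d16:-→d17:-→d18:-→d19:-→d20:-→d21:-→d22:-→d23:-→d24:H1→d25:-→d26:-→d27:-→d28:H2→d29:-→d30:-→d31:-→d32:H2  best=H2
  add 175.12.64.0/19 -> H5 at depth 19
  ? 232.150.138.216  path d0:H2→d1:-→d2:-→d3:-→d4:-→d5:H1→d6:-→d7:-→d8:H3→d9:-→d10:-→d11:-→d12:-→d13:-→d14:-→d15:-→d16:-→d17:-→d18:-→d19:-→d20:-→d21:-→d22:-→d23:-→d24:H1→d25:-→d26:-→d27:-→d28:H2→d29:-→d30:-→d31:-→d32:H2  best=H2
  add 232.150.136.0/21 -> H4 at depth 21
  del 232.150.138.216/32 (clear depth 32)
  del 232.150.138.208/28 (clear depth 28)

== LOOKUPS ==
["H1","H4","H2","H1","H3","H2","H2","H2","H2"]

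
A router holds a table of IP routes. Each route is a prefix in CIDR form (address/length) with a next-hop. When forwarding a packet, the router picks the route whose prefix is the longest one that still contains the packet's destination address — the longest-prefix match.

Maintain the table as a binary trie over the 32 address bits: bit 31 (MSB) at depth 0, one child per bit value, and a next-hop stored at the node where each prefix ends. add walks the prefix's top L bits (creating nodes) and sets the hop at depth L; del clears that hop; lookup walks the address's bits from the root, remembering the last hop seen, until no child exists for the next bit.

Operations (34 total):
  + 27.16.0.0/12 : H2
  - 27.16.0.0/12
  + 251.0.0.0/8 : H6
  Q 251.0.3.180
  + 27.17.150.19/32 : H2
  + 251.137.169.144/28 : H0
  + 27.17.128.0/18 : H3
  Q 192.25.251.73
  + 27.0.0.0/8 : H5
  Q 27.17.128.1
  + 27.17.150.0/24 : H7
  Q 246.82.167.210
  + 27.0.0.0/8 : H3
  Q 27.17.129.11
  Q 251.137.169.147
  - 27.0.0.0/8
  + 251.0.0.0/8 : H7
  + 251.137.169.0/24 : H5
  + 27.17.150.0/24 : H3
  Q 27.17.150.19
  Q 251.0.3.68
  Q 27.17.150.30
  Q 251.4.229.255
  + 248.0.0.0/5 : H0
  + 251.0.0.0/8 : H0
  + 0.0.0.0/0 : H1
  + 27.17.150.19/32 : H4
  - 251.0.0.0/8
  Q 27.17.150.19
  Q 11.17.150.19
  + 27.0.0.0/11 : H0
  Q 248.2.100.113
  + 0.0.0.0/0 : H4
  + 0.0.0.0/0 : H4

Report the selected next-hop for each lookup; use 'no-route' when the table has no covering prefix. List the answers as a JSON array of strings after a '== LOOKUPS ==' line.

Apply in order:
  add 27.16.0.0/12 -> H2 at depth 12
  - 27.16.0.0/12 clear@12
  add 251.0.0.0/8 -> H6 at depth 8
  ? 251.0.3.180  path d0:-→d1:-→d2:-→d3:-→d4:-→d5:-→d6:-→d7:-→d8:H6  best=H6
  add 27.17.150.19/32 -> H2 at depth 32
  add 251.137.169.144/28 -> H0 at depth 28
  add 27.17.128.0/18 -> H3 at depth 18
  ? 192.25.251.73  path d0:-→d1:-→d2:-  best=no-route
  add 27.0.0.0/8 -> H5 at depth 8
  ? 27.17.128.1  path d0:-→d1:-→d2:-→d3:-→d4:-→d5:-→d6:-→d7:-→d8:H5→d9:-→d10:-→d11:-→d12:-→d13:-→d14:-→d15:-→d16:-→d17:-→d18:H3→d19:-  best=H3
  add 27.17.150.0/24 -> H7 at depth 24
  ? 246.82.167.210  path d0:-→d1:-→d2:-→d3:-→d4:-  best=no-route
  add 27.0.0.0/8 -> H3 at depth 8
  ? 27.17.129.11  path d0:-→d1:-→d2:-→d3:-→d4:-→d5:-→d6:-→d7:-→d8:H3→d9:-→d10:-→d11:-→d12:-→d13:-→d14:-→d15:-→d16:-→d17:-→d18:H3→d19:-  best=H3
  ? 251.137.169.147  path d0:-→d1:-→d2:-→d3:-→d4:-→d5:-→d6:-→d7:-→d8:H6→d9:-→d10:-→d11:-→d12:-→d13:-→d14:-→d15:-→d16:-→d17:-→d18:-→d19:-→d20:-→d21:-→d22:-→d23:-→d24:-→d25:-→d26:-→d27:-→d28:H0  best=H0
  - 27.0.0.0/8 clear@8
  add 251.0.0.0/8 -> H7 at depth 8
  add 251.137.169.0/24 -> H5 at depth 24
  add 27.17.150.0/24 -> H3 at depth 24
  ? 27.17.150.19  path d0:-→d1:-→d2:-→d3:-→d4:-→d5:-→d6:-→d7:-→d8:-→d9:-→d10:-→d11:-→d12:-→d13:-→d14:-→d15:-→d16:-→d17:-→d18:H3→d19:-→d20:-→d21:-→d22:-→d23:-→d24:H3→d25:-→d26:-→d27:-→d28:-→d29:-→d30:-→d31:-→d32:H2  best=H2
  ? 251.0.3.68  path d0:-→d1:-→d2:-→d3:-→d4:-→d5:-→d6:-→d7:-→d8:H7  best=H7
  ? 27.17.150.30  path d0:-→d1:-→d2:-→d3:-→d4:-→d5:-→d6:-→d7:-→d8:-→d9:-→d10:-→d11:-→d12:-→d13:-→d14:-→d15:-→d16:-→d17:-→d18:H3→d19:-→d20:-→d21:-→d22:-→d23:-→d24:H3→d25:-→d26:-→d27:-→d28:-  best=H3
  ? 251.4.229.255  path d0:-→d1:-→d2:-→d3:-→d4:-→d5:-→d6:-→d7:-→d8:H7  best=H7
  add 248.0.0.0/5 -> H0 at depth 5
  add 251.0.0.0/8 -> H0 at depth 8
  add 0.0.0.0/0 -> H1 at depth 0
  add 27.17.150.19/32 -> H4 at depth 32
  - 251.0.0.0/8 clear@8
  ? 27.17.150.19  path d0:H1→d1:-→d2:-→d3:-→d4:-→d5:-→d6:-→d7:-→d8:-→d9:-→d10:-→d11:-→d12:-→d13:-→d14:-→d15:-→d16:-→d17:-→d18:H3→d19:-→d20:-→d21:-→d22:-→d23:-→d24:H3→d25:-→d26:-→d27:-→d28:-→d29:-→d30:-→d31:-→d32:H4  best=H4
  ? 11.17.150.19  path d0:H1→d1:-→d2:-→d3:-  best=H1
  add 27.0.0.0/11 -> H0 at depth 11
  ? 248.2.100.113  path d0:H1→d1:-→d2:-→d3:-→d4:-→d5:H0→d6:-  best=H0
  add 0.0.0.0/0 -> H4 at depth 0
  add 0.0.0.0/0 -> H4 at depth 0

== LOOKUPS ==
["H6","no-route","H3","no-route","H3","H0","H2","H7","H3","H7","H4","H1","H0"]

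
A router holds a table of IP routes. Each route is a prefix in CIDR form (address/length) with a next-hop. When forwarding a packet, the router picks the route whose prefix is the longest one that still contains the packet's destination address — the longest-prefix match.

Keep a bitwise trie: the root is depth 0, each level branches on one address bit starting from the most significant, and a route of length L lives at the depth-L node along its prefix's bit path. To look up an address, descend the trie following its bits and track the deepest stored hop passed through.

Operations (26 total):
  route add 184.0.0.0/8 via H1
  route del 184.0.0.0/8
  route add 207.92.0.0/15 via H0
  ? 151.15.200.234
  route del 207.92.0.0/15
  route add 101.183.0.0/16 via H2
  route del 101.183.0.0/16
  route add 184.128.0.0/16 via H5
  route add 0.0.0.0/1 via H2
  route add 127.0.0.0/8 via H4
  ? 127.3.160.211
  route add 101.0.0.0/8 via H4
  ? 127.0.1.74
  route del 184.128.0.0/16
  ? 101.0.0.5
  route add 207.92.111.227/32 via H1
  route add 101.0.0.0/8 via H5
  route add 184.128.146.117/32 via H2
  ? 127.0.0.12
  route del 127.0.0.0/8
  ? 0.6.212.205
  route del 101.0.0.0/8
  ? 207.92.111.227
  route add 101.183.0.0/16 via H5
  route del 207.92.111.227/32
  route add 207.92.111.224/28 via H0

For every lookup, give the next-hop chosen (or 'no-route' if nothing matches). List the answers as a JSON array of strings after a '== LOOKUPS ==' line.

Process each operation:
  + 184.0.0.0/8 (H1) depth=8
  del 184.0.0.0/8 (clear depth 8)
  + 207.92.0.0/15 (H0) depth=15
  ? 151.15.200.234  path d0:-→d1:-→d2:-  best=no-route
  del 207.92.0.0/15 (clear depth 15)
  + 101.183.0.0/16 (H2) depth=16
  del 101.183.0.0/16 (clear depth 16)
  + 184.128.0.0/16 (H5) depth=16
  + 0.0.0.0/1 (H2) depth=1
  + 127.0.0.0/8 (H4) depth=8
  ? 127.3.160.211  path d0:-→d1:H2→d2:-→d3:-→d4:-→d5:-→d6:-→d7:-→d8:H4  best=H4
  + 101.0.0.0/8 (H4) depth=8
  ? 127.0.1.74  path d0:-→d1:H2→d2:-→d3:-→d4:-→d5:-→d6:-→d7:-→d8:H4  best=H4
  del 184.128.0.0/16 (clear depth 16)
  ? 101.0.0.5  path d0:-→d1:H2→d2:-→d3:-→d4:-→d5:-→d6:-→d7:-→d8:H4  best=H4
  + 207.92.111.227/32 (H1) depth=32
  + 101.0.0.0/8 (H5) depth=8
  + 184.128.146.117/32 (H2) depth=32
  ? 127.0.0.12  path d0:-→d1:H2→d2:-→d3:-→d4:-→d5:-→d6:-→d7:-→d8:H4  best=H4
  del 127.0.0.0/8 (clear depth 8)
  ? 0.6.212.205  path d0:-→d1:H2  best=H2
  del 101.0.0.0/8 (clear depth 8)
  ? 207.92.111.227  path d0:-→d1:-→d2:-→d3:-→d4:-→d5:-→d6:-→d7:-→d8:-→d9:-→d10:-→d11:-→d12:-→d13:-→d14:-→d15:-→d16:-→d17:-→d18:-→d19:-→d20:-→d21:-→d22:-→d23:-→d24:-→d25:-→d26:-→d27:-→d28:-→d29:-→d30:-→d31:-→d32:H1  best=H1
  + 101.183.0.0/16 (H5) depth=16
  del 207.92.111.227/32 (clear depth 32)
  + 207.92.111.224/28 (H0) depth=28

== LOOKUPS ==
["no-route","H4","H4","H4","H4","H2","H1"]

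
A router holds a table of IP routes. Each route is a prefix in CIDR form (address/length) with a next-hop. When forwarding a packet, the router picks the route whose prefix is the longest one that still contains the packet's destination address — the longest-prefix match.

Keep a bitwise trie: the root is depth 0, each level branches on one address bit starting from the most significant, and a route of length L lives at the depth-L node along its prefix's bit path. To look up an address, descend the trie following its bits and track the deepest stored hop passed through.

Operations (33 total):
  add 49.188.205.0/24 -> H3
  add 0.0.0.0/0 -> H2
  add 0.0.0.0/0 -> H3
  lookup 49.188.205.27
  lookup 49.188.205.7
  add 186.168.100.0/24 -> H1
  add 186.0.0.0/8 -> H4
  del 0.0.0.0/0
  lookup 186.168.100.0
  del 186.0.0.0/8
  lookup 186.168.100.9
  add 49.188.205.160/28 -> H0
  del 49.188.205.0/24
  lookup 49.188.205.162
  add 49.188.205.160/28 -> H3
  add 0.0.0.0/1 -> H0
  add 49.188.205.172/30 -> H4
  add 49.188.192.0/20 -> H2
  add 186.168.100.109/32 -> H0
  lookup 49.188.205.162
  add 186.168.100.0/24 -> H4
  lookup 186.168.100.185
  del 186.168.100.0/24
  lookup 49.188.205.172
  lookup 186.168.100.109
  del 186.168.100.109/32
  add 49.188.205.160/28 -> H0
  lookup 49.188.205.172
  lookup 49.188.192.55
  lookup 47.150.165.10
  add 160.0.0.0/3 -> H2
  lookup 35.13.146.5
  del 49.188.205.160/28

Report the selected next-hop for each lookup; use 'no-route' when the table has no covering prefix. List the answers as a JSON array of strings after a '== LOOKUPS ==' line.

Trace:
  add 49.188.205.0/24 -> H3 at depth 24
  add 0.0.0.0/0 -> H2 at depth 0
  add 0.0.0.0/0 -> H3 at depth 0
  lookup 49.188.205.27: bits 001100011011110011001101 walk d0:H3→d1:-→d2:-→d3:-→d4:-→d5:-→d6:-→d7:-→d8:-→d9:-→d10:-→d11:-→d12:-→d13:-→d14:-→d15:-→d16:-→d17:-→d18:-→d19:-→d20:-→d21:-→d22:-→d23:-→d24:H3 -> H3
  lookup 49.188.205.7: bits 001100011011110011001101 walk d0:H3→d1:-→d2:-→d3:-→d4:-→d5:-→d6:-→d7:-→d8:-→d9:-→d10:-→d11:-→d12:-→d13:-→d14:-→d15:-→d16:-→d17:-→d18:-→d19:-→d20:-→d21:-→d22:-→d23:-→d24:H3 -> H3
  add 186.168.100.0/24 -> H1 at depth 24
  add 186.0.0.0/8 -> H4 at depth 8
  - 0.0.0.0/0 clear@0
  lookup 186.168.100.0: bits 101110101010100001100100 walk d0:-→d1:-→d2:-→d3:-→d4:-→d5:-→d6:-→d7:-→d8:H4→d9:-→d10:-→d11:-→d12:-→d13:-→d14:-→d15:-→d16:-→d17:-→d18:-→d19:-→d20:-→d21:-→d22:-→d23:-→d24:H1 -> H1
  - 186.0.0.0/8 clear@8
  lookup 186.168.100.9: bits 101110101010100001100100 walk d0:-→d1:-→d2:-→d3:-→d4:-→d5:-→d6:-→d7:-→d8:-→d9:-→d10:-→d11:-→d12:-→d13:-→d14:-→d15:-→d16:-→d17:-→d18:-→d19:-→d20:-→d21:-→d22:-→d23:-→d24:H1 -> H1
  add 49.188.205.160/28 -> H0 at depth 28
  - 49.188.205.0/24 clear@24
  lookup 49.188.205.162: bits 0011000110111100110011011010 walk d0:-→d1:-→d2:-→d3:-→d4:-→d5:-→d6:-→d7:-→d8:-→d9:-→d10:-→d11:-→d12:-→d13:-→d14:-→d15:-→d16:-→d17:-→d18:-→d19:-→d20:-→d21:-→d22:-→d23:-→d24:-→d25:-→d26:-→d27:-→d28:H0 -> H0
  add 49.188.205.160/28 -> H3 at depth 28
  add 0.0.0.0/1 -> H0 at depth 1
  add 49.188.205.172/30 -> H4 at depth 30
  add 49.188.192.0/20 -> H2 at depth 20
  add 186.168.100.109/32 -> H0 at depth 32
  lookup 49.188.205.162: bits 0011000110111100110011011010 walk d0:-→d1:H0→d2:-→d3:-→d4:-→d5:-→d6:-→d7:-→d8:-→d9:-→d10:-→d11:-→d12:-→d13:-→d14:-→d15:-→d16:-→d17:-→d18:-→d19:-→d20:H2→d21:-→d22:-→d23:-→d24:-→d25:-→d26:-→d27:-→d28:H3 -> H3
  add 186.168.100.0/24 -> H4 at depth 24
  lookup 186.168.100.185: bits 101110101010100001100100 walk d0:-→d1:-→d2:-→d3:-→d4:-→d5:-→d6:-→d7:-→d8:-→d9:-→d10:-→d11:-→d12:-→d13:-→d14:-→d15:-→d16:-→d17:-→d18:-→d19:-→d20:-→d21:-→d22:-→d23:-→d24:H4 -> H4
  - 186.168.100.0/24 clear@24
  lookup 49.188.205.172: bits 001100011011110011001101101011 walk d0:-→d1:H0→d2:-→d3:-→d4:-→d5:-→d6:-→d7:-→d8:-→d9:-→d10:-→d11:-→d12:-→d13:-→d14:-→d15:-→d16:-→d17:-→d18:-→d19:-→d20:H2→d21:-→d22:-→d23:-→d24:-→d25:-→d26:-→d27:-→d28:H3→d29:-→d30:H4 -> H4
  lookup 186.168.100.109: bits 10111010101010000110010001101101 walk d0:-→d1:-→d2:-→d3:-→d4:-→d5:-→d6:-→d7:-→d8:-→d9:-→d10:-→d11:-→d12:-→d13:-→d14:-→d15:-→d16:-→d17:-→d18:-→d19:-→d20:-→d21:-→d22:-→d23:-→d24:-→d25:-→d26:-→d27:-→d28:-→d29:-→d30:-→d31:-→d32:H0 -> H0
  - 186.168.100.109/32 clear@32
  add 49.188.205.160/28 -> H0 at depth 28
  lookup 49.188.205.172: bits 001100011011110011001101101011 walk d0:-→d1:H0→d2:-→d3:-→d4:-→d5:-→d6:-→d7:-→d8:-→d9:-→d10:-→d11:-→d12:-→d13:-→d14:-→d15:-→d16:-→d17:-→d18:-→d19:-→d20:H2→d21:-→d22:-→d23:-→d24:-→d25:-→d26:-→d27:-→d28:H0→d29:-→d30:H4 -> H4
  lookup 49.188.192.55: bits 00110001101111001100 walk d0:-→d1:H0→d2:-→d3:-→d4:-→d5:-→d6:-→d7:-→d8:-→d9:-→d10:-→d11:-→d12:-→d13:-→d14:-→d15:-→d16:-→d17:-→d18:-→d19:-→d20:H2 -> H2
  lookup 47.150.165.10: bits 001 walk d0:-→d1:H0→d2:-→d3:- -> H0
  add 160.0.0.0/3 -> H2 at depth 3
  lookup 35.13.146.5: bits 001 walk d0:-→d1:H0→d2:-→d3:- -> H0
  - 49.188.205.160/28 clear@28

== LOOKUPS ==
["H3","H3","H1","H1","H0","H3","H4","H4","H0","H4","H2","H0","H0"]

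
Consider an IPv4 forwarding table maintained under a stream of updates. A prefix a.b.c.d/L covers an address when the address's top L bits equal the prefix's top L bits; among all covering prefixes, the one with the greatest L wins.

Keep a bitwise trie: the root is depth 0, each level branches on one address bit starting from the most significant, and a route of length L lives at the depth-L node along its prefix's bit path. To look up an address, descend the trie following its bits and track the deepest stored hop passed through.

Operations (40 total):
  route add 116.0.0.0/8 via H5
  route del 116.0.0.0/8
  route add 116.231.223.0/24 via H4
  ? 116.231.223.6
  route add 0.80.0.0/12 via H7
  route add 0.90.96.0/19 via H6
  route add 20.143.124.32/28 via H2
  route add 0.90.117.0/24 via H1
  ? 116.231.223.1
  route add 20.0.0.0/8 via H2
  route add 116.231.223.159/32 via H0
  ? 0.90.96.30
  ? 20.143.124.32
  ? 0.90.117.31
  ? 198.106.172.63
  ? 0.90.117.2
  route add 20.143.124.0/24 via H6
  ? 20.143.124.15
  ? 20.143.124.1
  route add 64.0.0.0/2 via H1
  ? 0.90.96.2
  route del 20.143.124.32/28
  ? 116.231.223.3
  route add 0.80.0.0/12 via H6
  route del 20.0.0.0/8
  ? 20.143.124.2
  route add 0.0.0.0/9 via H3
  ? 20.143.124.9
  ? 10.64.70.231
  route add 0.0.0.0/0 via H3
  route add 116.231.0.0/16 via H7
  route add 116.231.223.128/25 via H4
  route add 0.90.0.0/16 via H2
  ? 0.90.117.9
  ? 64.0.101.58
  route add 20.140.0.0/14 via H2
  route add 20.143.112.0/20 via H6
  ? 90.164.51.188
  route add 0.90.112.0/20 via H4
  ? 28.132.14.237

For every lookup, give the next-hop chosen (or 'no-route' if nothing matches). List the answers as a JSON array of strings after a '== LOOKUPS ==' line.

Process each operation:
  + 116.0.0.0/8 (H5) depth=8
  del 116.0.0.0/8 (clear depth 8)
  + 116.231.223.0/24 (H4) depth=24
  lookup 116.231.223.6: bits 011101001110011111011111 walk d0:-→d1:-→d2:-→d3:-→d4:-→d5:-→d6:-→d7:-→d8:-→d9:-→d10:-→d11:-→d12:-→d13:-→d14:-→d15:-→d16:-→d17:-→d18:-→d19:-→d20:-→d21:-→d22:-→d23:-→d24:H4 -> H4
  + 0.80.0.0/12 (H7) depth=12
  + 0.90.96.0/19 (H6) depth=19
  + 20.143.124.32/28 (H2) depth=28
  + 0.90.117.0/24 (H1) depth=24
  lookup 116.231.223.1: bits 011101001110011111011111 walk d0:-→d1:-→d2:-→d3:-→d4:-→d5:-→d6:-→d7:-→d8:-→d9:-→d10:-→d11:-→d12:-→d13:-→d14:-→d15:-→d16:-→d17:-→d18:-→d19:-→d20:-→d21:-→d22:-→d23:-→d24:H4 -> H4
  + 20.0.0.0/8 (H2) depth=8
  + 116.231.223.159/32 (H0) depth=32
  lookup 0.90.96.30: bits 0000000001011010011 walk d0:-→d1:-→d2:-→d3:-→d4:-→d5:-→d6:-→d7:-→d8:-→d9:-→d10:-→d11:-→d12:H7→d13:-→d14:-→d15:-→d16:-→d17:-→d18:-→d19:H6 -> H6
  lookup 20.143.124.32: bits 0001010010001111011111000010 walk d0:-→d1:-→d2:-→d3:-→d4:-→d5:-→d6:-→d7:-→d8:H2→d9:-→d10:-→d11:-→d12:-→d13:-→d14:-→d15:-→d16:-→d17:-→d18:-→d19:-→d20:-→d21:-→d22:-→d23:-→d24:-→d25:-→d26:-→d27:-→d28:H2 -> H2
  lookup 0.90.117.31: bits 000000000101101001110101 walk d0:-→d1:-→d2:-→d3:-→d4:-→d5:-→d6:-→d7:-→d8:-→d9:-→d10:-→d11:-→d12:H7→d13:-→d14:-→d15:-→d16:-→d17:-→d18:-→d19:H6→d20:-→d21:-→d22:-→d23:-→d24:H1 -> H1
  lookup 198.106.172.63: bits ε walk d0:- -> no-route
  lookup 0.90.117.2: bits 000000000101101001110101 walk d0:-→d1:-→d2:-→d3:-→d4:-→d5:-→d6:-→d7:-→d8:-→d9:-→d10:-→d11:-→d12:H7→d13:-→d14:-→d15:-→d16:-→d17:-→d18:-→d19:H6→d20:-→d21:-→d22:-→d23:-→d24:H1 -> H1
  + 20.143.124.0/24 (H6) depth=24
  lookup 20.143.124.15: bits 00010100100011110111110000 walk d0:-→d1:-→d2:-→d3:-→d4:-→d5:-→d6:-→d7:-→d8:H2→d9:-→d10:-→d11:-→d12:-→d13:-→d14:-→d15:-→d16:-→d17:-→d18:-→d19:-→d20:-→d21:-→d22:-→d23:-→d24:H6→d25:-→d26:- -> H6
  lookup 20.143.124.1: bits 00010100100011110111110000 walk d0:-→d1:-→d2:-→d3:-→d4:-→d5:-→d6:-→d7:-→d8:H2→d9:-→d10:-→d11:-→d12:-→d13:-→d14:-→d15:-→d16:-→d17:-→d18:-→d19:-→d20:-→d21:-→d22:-→d23:-→d24:H6→d25:-→d26:- -> H6
  + 64.0.0.0/2 (H1) depth=2
  lookup 0.90.96.2: bits 0000000001011010011 walk d0:-→d1:-→d2:-→d3:-→d4:-→d5:-→d6:-→d7:-→d8:-→d9:-→d10:-→d11:-→d12:H7→d13:-→d14:-→d15:-→d16:-→d17:-→d18:-→d19:H6 -> H6
  del 20.143.124.32/28 (clear depth 28)
  lookup 116.231.223.3: bits 011101001110011111011111 walk d0:-→d1:-→d2:H1→d3:-→d4:-→d5:-→d6:-→d7:-→d8:-→d9:-→d10:-→d11:-→d12:-→d13:-→d14:-→d15:-→d16:-→d17:-→d18:-→d19:-→d20:-→d21:-→d22:-→d23:-→d24:H4 -> H4
  + 0.80.0.0/12 (H6) depth=12
  del 20.0.0.0/8 (clear depth 8)
  lookup 20.143.124.2: bits 00010100100011110111110000 walk d0:-→d1:-→d2:-→d3:-→d4:-→d5:-→d6:-→d7:-→d8:-→d9:-→d10:-→d11:-→d12:-→d13:-→d14:-→d15:-→d16:-→d17:-→d18:-→d19:-→d20:-→d21:-→d22:-→d23:-→d24:H6→d25:-→d26:- -> H6
  + 0.0.0.0/9 (H3) depth=9
  lookup 20.143.124.9: bits 00010100100011110111110000 walk d0:-→d1:-→d2:-→d3:-→d4:-→d5:-→d6:-→d7:-→d8:-→d9:-→d10:-→d11:-→d12:-→d13:-→d14:-→d15:-→d16:-→d17:-→d18:-→d19:-→d20:-→d21:-→d22:-→d23:-→d24:H6→d25:-→d26:- -> H6
  lookup 10.64.70.231: bits 0000 walk d0:-→d1:-→d2:-→d3:-→d4:- -> no-route
  + 0.0.0.0/0 (H3) depth=0
  + 116.231.0.0/16 (H7) depth=16
  + 116.231.223.128/25 (H4) depth=25
  + 0.90.0.0/16 (H2) depth=16
  lookup 0.90.117.9: bits 000000000101101001110101 walk d0:H3→d1:-→d2:-→d3:-→d4:-→d5:-→d6:-→d7:-→d8:-→d9:H3→d10:-→d11:-→d12:H6→d13:-→d14:-→d15:-→d16:H2→d17:-→d18:-→d19:H6→d20:-→d21:-→d22:-→d23:-→d24:H1 -> H1
  lookup 64.0.101.58: bits 01 walk d0:H3→d1:-→d2:H1 -> H1
  + 20.140.0.0/14 (H2) depth=14
  + 20.143.112.0/20 (H6) depth=20
  lookup 90.164.51.188: bits 01 walk d0:H3→d1:-→d2:H1 -> H1
  + 0.90.112.0/20 (H4) depth=20
  lookup 28.132.14.237: bits 0001 walk d0:H3→d1:-→d2:-→d3:-→d4:- -> H3

== LOOKUPS ==
["H4","H4","H6","H2","H1","no-route","H1","H6","H6","H6","H4","H6","H6","no-route","H1","H1","H1","H3"]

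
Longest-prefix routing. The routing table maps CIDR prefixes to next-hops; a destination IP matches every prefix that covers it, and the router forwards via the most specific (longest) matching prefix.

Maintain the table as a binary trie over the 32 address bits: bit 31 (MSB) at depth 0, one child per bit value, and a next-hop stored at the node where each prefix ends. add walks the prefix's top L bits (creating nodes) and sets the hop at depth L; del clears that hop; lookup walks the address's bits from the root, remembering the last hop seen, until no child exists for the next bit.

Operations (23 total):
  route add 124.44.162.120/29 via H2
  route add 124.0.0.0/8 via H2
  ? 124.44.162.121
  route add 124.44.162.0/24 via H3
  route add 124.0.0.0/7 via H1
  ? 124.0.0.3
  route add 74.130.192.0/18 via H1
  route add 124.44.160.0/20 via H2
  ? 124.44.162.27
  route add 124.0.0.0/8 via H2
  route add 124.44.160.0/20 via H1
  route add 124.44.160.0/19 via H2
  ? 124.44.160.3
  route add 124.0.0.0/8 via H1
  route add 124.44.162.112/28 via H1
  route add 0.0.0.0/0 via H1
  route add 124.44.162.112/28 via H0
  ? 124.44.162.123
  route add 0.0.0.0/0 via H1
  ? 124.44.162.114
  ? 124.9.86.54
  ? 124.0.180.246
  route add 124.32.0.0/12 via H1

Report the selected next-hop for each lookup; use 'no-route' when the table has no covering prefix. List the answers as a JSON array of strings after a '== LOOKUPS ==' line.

Apply in order:
  + 124.44.162.120/29 (H2) depth=29
  + 124.0.0.0/8 (H2) depth=8
  lookup 124.44.162.121: bits 01111100001011001010001001111 walk d0:-→d1:-→d2:-→d3:-→d4:-→d5:-→d6:-→d7:-→d8:H2→d9:-→d10:-→d11:-→d12:-→d13:-→d14:-→d15:-→d16:-→d17:-→d18:-→d19:-→d20:-→d21:-→d22:-→d23:-→d24:-→d25:-→d26:-→d27:-→d28:-→d29:H2 -> H2
  + 124.44.162.0/24 (H3) depth=24
  + 124.0.0.0/7 (H1) depth=7
  lookup 124.0.0.3: bits 0111110000 walk d0:-→d1:-→d2:-→d3:-→d4:-→d5:-→d6:-→d7:H1→d8:H2→d9:-→d10:- -> H2
  + 74.130.192.0/18 (H1) depth=18
  + 124.44.160.0/20 (H2) depth=20
  lookup 124.44.162.27: bits 0111110000101100101000100 walk d0:-→d1:-→d2:-→d3:-→d4:-→d5:-→d6:-→d7:H1→d8:H2→d9:-→d10:-→d11:-→d12:-→d13:-→d14:-→d15:-→d16:-→d17:-→d18:-→d19:-→d20:H2→d21:-→d22:-→d23:-→d24:H3→d25:- -> H3
  + 124.0.0.0/8 (H2) depth=8
  + 124.44.160.0/20 (H1) depth=20
  + 124.44.160.0/19 (H2) depth=19
  lookup 124.44.160.3: bits 0111110000101100101000 walk d0:-→d1:-→d2:-→d3:-→d4:-→d5:-→d6:-→d7:H1→d8:H2→d9:-→d10:-→d11:-→d12:-→d13:-→d14:-→d15:-→d16:-→d17:-→d18:-→d19:H2→d20:H1→d21:-→d22:- -> H1
  + 124.0.0.0/8 (H1) depth=8
  + 124.44.162.112/28 (H1) depth=28
  + 0.0.0.0/0 (H1) depth=0
  + 124.44.162.112/28 (H0) depth=28
  lookup 124.44.162.123: bits 01111100001011001010001001111 walk d0:H1→d1:-→d2:-→d3:-→d4:-→d5:-→d6:-→d7:H1→d8:H1→d9:-→d10:-→d11:-→d12:-→d13:-→d14:-→d15:-→d16:-→d17:-→d18:-→d19:H2→d20:H1→d21:-→d22:-→d23:-→d24:H3→d25:-→d26:-→d27:-→d28:H0→d29:H2 -> H2
  + 0.0.0.0/0 (H1) depth=0
  lookup 124.44.162.114: bits 0111110000101100101000100111 walk d0:H1→d1:-→d2:-→d3:-→d4:-→d5:-→d6:-→d7:H1→d8:H1→d9:-→d10:-→d11:-→d12:-→d13:-→d14:-→d15:-→d16:-→d17:-→d18:-→d19:H2→d20:H1→d21:-→d22:-→d23:-→d24:H3→d25:-→d26:-→d27:-→d28:H0 -> H0
  lookup 124.9.86.54: bits 0111110000 walk d0:H1→d1:-→d2:-→d3:-→d4:-→d5:-→d6:-→d7:H1→d8:H1→d9:-→d10:- -> H1
  lookup 124.0.180.246: bits 0111110000 walk d0:H1→d1:-→d2:-→d3:-→d4:-→d5:-→d6:-→d7:H1→d8:H1→d9:-→d10:- -> H1
  + 124.32.0.0/12 (H1) depth=12

== LOOKUPS ==
["H2","H2","H3","H1","H2","H0","H1","H1"]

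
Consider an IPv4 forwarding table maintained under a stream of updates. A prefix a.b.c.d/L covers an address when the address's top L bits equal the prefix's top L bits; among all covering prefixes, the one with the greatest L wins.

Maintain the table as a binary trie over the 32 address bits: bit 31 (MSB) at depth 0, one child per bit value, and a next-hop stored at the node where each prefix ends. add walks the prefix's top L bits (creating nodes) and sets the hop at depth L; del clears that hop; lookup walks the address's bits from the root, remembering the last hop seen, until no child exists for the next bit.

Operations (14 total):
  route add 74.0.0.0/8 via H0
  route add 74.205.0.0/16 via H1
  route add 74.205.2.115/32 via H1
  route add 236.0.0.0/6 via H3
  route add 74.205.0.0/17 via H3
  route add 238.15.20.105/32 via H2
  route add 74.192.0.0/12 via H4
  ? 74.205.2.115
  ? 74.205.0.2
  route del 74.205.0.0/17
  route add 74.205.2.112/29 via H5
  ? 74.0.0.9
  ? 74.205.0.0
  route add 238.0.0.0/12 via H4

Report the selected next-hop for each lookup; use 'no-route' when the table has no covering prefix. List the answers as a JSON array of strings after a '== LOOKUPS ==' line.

Process each operation:
  + 74.0.0.0/8 (H0) depth=8
  + 74.205.0.0/16 (H1) depth=16
  + 74.205.2.115/32 (H1) depth=32
  + 236.0.0.0/6 (H3) depth=6
  + 74.205.0.0/17 (H3) depth=17
  + 238.15.20.105/32 (H2) depth=32
  + 74.192.0.0/12 (H4) depth=12
  lookup 74.205.2.115: bits 01001010110011010000001001110011 walk d0:-→d1:-→d2:-→d3:-→d4:-→d5:-→d6:-→d7:-→d8:H0→d9:-→d10:-→d11:-→d12:H4→d13:-→d14:-→d15:-→d16:H1→d17:H3→d18:-→d19:-→d20:-→d21:-→d22:-→d23:-→d24:-→d25:-→d26:-→d27:-→d28:-→d29:-→d30:-→d31:-→d32:H1 -> H1
  lookup 74.205.0.2: bits 0100101011001101000000 walk d0:-→d1:-→d2:-→d3:-→d4:-→d5:-→d6:-→d7:-→d8:H0→d9:-→d10:-→d11:-→d12:H4→d13:-→d14:-→d15:-→d16:H1→d17:H3→d18:-→d19:-→d20:-→d21:-→d22:- -> H3
  - 74.205.0.0/17 clear@17
  + 74.205.2.112/29 (H5) depth=29
  lookup 74.0.0.9: bits 01001010 walk d0:-→d1:-→d2:-→d3:-→d4:-→d5:-→d6:-→d7:-→d8:H0 -> H0
  lookup 74.205.0.0: bits 0100101011001101000000 walk d0:-→d1:-→d2:-→d3:-→d4:-→d5:-→d6:-→d7:-→d8:H0→d9:-→d10:-→d11:-→d12:H4→d13:-→d14:-→d15:-→d16:H1→d17:-→d18:-→d19:-→d20:-→d21:-→d22:- -> H1
  + 238.0.0.0/12 (H4) depth=12

== LOOKUPS ==
["H1","H3","H0","H1"]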